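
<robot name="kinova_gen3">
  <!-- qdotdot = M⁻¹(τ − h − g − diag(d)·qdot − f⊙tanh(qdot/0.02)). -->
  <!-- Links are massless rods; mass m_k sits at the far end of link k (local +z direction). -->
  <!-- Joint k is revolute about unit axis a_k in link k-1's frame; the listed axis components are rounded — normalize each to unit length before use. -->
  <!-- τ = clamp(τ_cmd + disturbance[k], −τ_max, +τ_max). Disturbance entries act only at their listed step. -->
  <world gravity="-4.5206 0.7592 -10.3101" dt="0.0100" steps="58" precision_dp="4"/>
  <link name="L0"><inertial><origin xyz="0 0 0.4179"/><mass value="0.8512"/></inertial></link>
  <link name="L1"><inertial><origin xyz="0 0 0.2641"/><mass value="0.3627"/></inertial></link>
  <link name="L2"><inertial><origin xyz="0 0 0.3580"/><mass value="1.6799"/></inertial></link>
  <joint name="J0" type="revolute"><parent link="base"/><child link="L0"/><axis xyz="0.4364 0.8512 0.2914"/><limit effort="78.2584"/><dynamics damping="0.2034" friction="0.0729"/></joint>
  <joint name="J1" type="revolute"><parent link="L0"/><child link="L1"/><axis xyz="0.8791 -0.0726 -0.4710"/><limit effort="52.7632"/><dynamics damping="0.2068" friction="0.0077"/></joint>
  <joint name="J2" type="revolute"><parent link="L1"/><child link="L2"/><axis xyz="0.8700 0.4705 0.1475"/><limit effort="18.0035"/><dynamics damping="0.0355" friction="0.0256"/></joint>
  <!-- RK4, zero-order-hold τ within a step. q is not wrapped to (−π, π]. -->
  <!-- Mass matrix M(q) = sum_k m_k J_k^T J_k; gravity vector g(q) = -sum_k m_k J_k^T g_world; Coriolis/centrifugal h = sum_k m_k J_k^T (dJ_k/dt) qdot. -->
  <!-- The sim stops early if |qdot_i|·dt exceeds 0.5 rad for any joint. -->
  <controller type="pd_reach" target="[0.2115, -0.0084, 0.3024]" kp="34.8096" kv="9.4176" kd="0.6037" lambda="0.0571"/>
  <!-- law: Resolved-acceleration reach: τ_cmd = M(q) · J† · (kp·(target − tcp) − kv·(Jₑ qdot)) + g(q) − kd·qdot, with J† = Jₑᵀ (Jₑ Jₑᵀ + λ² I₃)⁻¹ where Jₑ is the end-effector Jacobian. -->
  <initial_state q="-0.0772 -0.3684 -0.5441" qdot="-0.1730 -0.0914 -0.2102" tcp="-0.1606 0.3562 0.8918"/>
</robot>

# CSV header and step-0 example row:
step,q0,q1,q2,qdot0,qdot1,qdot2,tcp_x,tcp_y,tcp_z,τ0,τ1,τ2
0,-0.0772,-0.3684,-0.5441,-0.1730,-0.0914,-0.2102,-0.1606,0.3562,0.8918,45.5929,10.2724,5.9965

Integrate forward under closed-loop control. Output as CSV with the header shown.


step,q0,q1,q2,qdot0,qdot1,qdot2,tcp_x,tcp_y,tcp_z,τ0,τ1,τ2
1,-0.0764,-0.3674,-0.5538,0.3368,0.2938,-1.7177,-0.1614,0.3571,0.8898,42.3330,9.7606,6.7725
2,-0.0709,-0.3636,-0.5760,0.7555,0.4490,-2.7013,-0.1606,0.3572,0.8864,39.0467,9.3967,7.0934
3,-0.0616,-0.3590,-0.6062,1.1003,0.4602,-3.3236,-0.1584,0.3567,0.8821,35.8387,9.1249,7.1409
4,-0.0492,-0.3547,-0.6414,1.3881,0.3815,-3.7011,-0.1548,0.3557,0.8771,32.7803,8.9099,7.0345
5,-0.0341,-0.3515,-0.6796,1.6326,0.2483,-3.9155,-0.1499,0.3542,0.8714,29.9125,8.7281,6.8508
6,-0.0167,-0.3498,-0.7194,1.8440,0.0845,-4.0225,-0.1439,0.3523,0.8652,27.2541,8.5641,6.6374
7,0.0027,-0.3498,-0.7598,2.0291,-0.0920,-4.0613,-0.1370,0.3501,0.8586,24.8092,8.4060,6.4239
8,0.0238,-0.3515,-0.8005,2.1925,-0.2691,-4.0577,-0.1293,0.3476,0.8514,22.5730,8.2471,6.2267
9,0.0464,-0.3550,-0.8409,2.3373,-0.4399,-4.0275,-0.1210,0.3446,0.8439,20.5359,8.0848,6.0542
10,0.0704,-0.3602,-0.8810,2.4652,-0.5973,-3.9833,-0.1122,0.3413,0.8361,18.6871,7.9164,5.9113
11,0.0956,-0.3668,-0.9206,2.5770,-0.7358,-3.9336,-0.1031,0.3376,0.8278,17.0151,7.7406,5.7998
12,0.1218,-0.3747,-0.9597,2.6731,-0.8513,-3.8843,-0.0938,0.3334,0.8193,15.5093,7.5572,5.7200
13,0.1490,-0.3837,-0.9984,2.7534,-0.9417,-3.8387,-0.0844,0.3288,0.8104,14.1602,7.3668,5.6702
14,0.1768,-0.3934,-1.0365,2.8185,-1.0067,-3.7981,-0.0750,0.3237,0.8013,12.9595,7.1713,5.6480
15,0.2052,-0.4037,-1.0743,2.8692,-1.0485,-3.7618,-0.0656,0.3182,0.7920,11.9001,6.9734,5.6497
16,0.2341,-0.4143,-1.1118,2.9073,-1.0718,-3.7274,-0.0564,0.3123,0.7824,10.9732,6.7770,5.6711
17,0.2633,-0.4251,-1.1489,2.9352,-1.0831,-3.6914,-0.0472,0.3059,0.7726,10.1650,6.5864,5.7078
18,0.2928,-0.4360,-1.1856,2.9559,-1.0891,-3.6507,-0.0382,0.2991,0.7627,9.4486,6.4062,5.7563
19,0.3224,-0.4469,-1.2218,2.9716,-1.0945,-3.6033,-0.0294,0.2920,0.7527,8.7767,6.2397,5.8152
20,0.3522,-0.4579,-1.2576,2.9829,-1.0994,-3.5499,-0.0207,0.2845,0.7426,8.0840,6.0875,5.8853
21,0.3820,-0.4689,-1.2928,2.9882,-1.0987,-3.4938,-0.0121,0.2767,0.7324,7.3111,5.9463,5.9685
22,0.4119,-0.4798,-1.3274,2.9838,-1.0846,-3.4392,-0.0037,0.2687,0.7221,6.4382,5.8096,6.0652
23,0.4417,-0.4905,-1.3616,2.9669,-1.0518,-3.3883,0.0045,0.2605,0.7117,5.4974,5.6714,6.1726
24,0.4712,-0.5007,-1.3952,2.9363,-1.0008,-3.3402,0.0126,0.2521,0.7014,4.5488,5.5295,6.2851
25,0.5003,-0.5104,-1.4284,2.8937,-0.9374,-3.2915,0.0206,0.2436,0.6911,3.6460,5.3854,6.3965
26,0.5290,-0.5194,-1.4610,2.8419,-0.8692,-3.2387,0.0284,0.2350,0.6808,2.8194,5.2428,6.5022
27,0.5571,-0.5278,-1.4931,2.7840,-0.8024,-3.1795,0.0361,0.2265,0.6705,2.0781,5.1051,6.5995
28,0.5846,-0.5355,-1.5246,2.7224,-0.7408,-3.1135,0.0436,0.2181,0.6603,1.4186,4.9744,6.6877
29,0.6115,-0.5426,-1.5553,2.6589,-0.6863,-3.0410,0.0510,0.2097,0.6502,0.8318,4.8515,6.7669
30,0.6378,-0.5492,-1.5854,2.5946,-0.6393,-2.9632,0.0582,0.2016,0.6401,0.3075,4.7365,6.8380
31,0.6634,-0.5554,-1.6146,2.5303,-0.5993,-2.8815,0.0652,0.1936,0.6302,-0.1638,4.6288,6.9017
32,0.6884,-0.5612,-1.6430,2.4663,-0.5657,-2.7970,0.0721,0.1858,0.6204,-0.5901,4.5279,6.9589
33,0.7127,-0.5668,-1.6705,2.4029,-0.5375,-2.7109,0.0788,0.1782,0.6107,-0.9779,4.4330,7.0105
34,0.7364,-0.5720,-1.6972,2.3403,-0.5140,-2.6241,0.0853,0.1708,0.6011,-1.3327,4.3436,7.0568
35,0.7595,-0.5771,-1.7230,2.2784,-0.4944,-2.5373,0.0916,0.1637,0.5917,-1.6587,4.2590,7.0985
36,0.7820,-0.5819,-1.7479,2.2174,-0.4780,-2.4510,0.0977,0.1568,0.5824,-1.9593,4.1788,7.1359
37,0.8039,-0.5866,-1.7720,2.1573,-0.4643,-2.3658,0.1036,0.1501,0.5732,-2.2375,4.1026,7.1693
38,0.8251,-0.5912,-1.7952,2.0980,-0.4528,-2.2820,0.1093,0.1437,0.5643,-2.4956,4.0301,7.1990
39,0.8458,-0.5957,-1.8176,2.0395,-0.4431,-2.1998,0.1149,0.1376,0.5555,-2.7354,3.9609,7.2252
40,0.8659,-0.6001,-1.8392,1.9819,-0.4348,-2.1194,0.1202,0.1316,0.5468,-2.9587,3.8949,7.2480
41,0.8855,-0.6044,-1.8600,1.9251,-0.4278,-2.0409,0.1253,0.1259,0.5383,-3.1669,3.8318,7.2677
42,0.9044,-0.6086,-1.8801,1.8692,-0.4217,-1.9645,0.1302,0.1205,0.5300,-3.3612,3.7716,7.2844
43,0.9228,-0.6128,-1.8993,1.8141,-0.4164,-1.8902,0.1350,0.1152,0.5219,-3.5425,3.7139,7.2981
44,0.9407,-0.6170,-1.9179,1.7599,-0.4117,-1.8180,0.1395,0.1102,0.5139,-3.7119,3.6589,7.3092
45,0.9580,-0.6211,-1.9357,1.7065,-0.4074,-1.7479,0.1439,0.1054,0.5062,-3.8701,3.6062,7.3176
46,0.9748,-0.6251,-1.9528,1.6539,-0.4036,-1.6800,0.1480,0.1008,0.4986,-4.0178,3.5558,7.3235
47,0.9911,-0.6291,-1.9693,1.6022,-0.4000,-1.6142,0.1520,0.0964,0.4912,-4.1558,3.5076,7.3270
48,1.0069,-0.6331,-1.9851,1.5514,-0.3965,-1.5505,0.1558,0.0922,0.4840,-4.2846,3.4616,7.3283
49,1.0221,-0.6371,-2.0003,1.5015,-0.3933,-1.4889,0.1595,0.0881,0.4770,-4.4048,3.4175,7.3274
50,1.0369,-0.6410,-2.0149,1.4525,-0.3900,-1.4293,0.1629,0.0843,0.4701,-4.5169,3.3754,7.3246
51,1.0512,-0.6449,-2.0289,1.4043,-0.3869,-1.3717,0.1663,0.0806,0.4635,-4.6213,3.3352,7.3197
52,1.0650,-0.6487,-2.0423,1.3571,-0.3837,-1.3161,0.1694,0.0771,0.4570,-4.7185,3.2968,7.3131
53,1.0783,-0.6525,-2.0552,1.3108,-0.3804,-1.2624,0.1724,0.0737,0.4508,-4.8089,3.2601,7.3048
54,1.0912,-0.6563,-2.0676,1.2654,-0.3771,-1.2105,0.1753,0.0705,0.4447,-4.8928,3.2251,7.2950
55,1.1036,-0.6601,-2.0795,1.2210,-0.3737,-1.1605,0.1780,0.0674,0.4388,-4.9706,3.1916,7.2836
56,1.1156,-0.6638,-2.0908,1.1776,-0.3702,-1.1122,0.1805,0.0645,0.4331,-5.0427,3.1597,7.2709
57,1.1272,-0.6675,-2.1017,1.1351,-0.3666,-1.0656,0.1830,0.0617,0.4275,-5.1093,3.1292,7.2569
58,1.1383,-0.6711,-2.1121,1.0935,-0.3629,-1.0207,0.1853,0.0590,0.4221,,,


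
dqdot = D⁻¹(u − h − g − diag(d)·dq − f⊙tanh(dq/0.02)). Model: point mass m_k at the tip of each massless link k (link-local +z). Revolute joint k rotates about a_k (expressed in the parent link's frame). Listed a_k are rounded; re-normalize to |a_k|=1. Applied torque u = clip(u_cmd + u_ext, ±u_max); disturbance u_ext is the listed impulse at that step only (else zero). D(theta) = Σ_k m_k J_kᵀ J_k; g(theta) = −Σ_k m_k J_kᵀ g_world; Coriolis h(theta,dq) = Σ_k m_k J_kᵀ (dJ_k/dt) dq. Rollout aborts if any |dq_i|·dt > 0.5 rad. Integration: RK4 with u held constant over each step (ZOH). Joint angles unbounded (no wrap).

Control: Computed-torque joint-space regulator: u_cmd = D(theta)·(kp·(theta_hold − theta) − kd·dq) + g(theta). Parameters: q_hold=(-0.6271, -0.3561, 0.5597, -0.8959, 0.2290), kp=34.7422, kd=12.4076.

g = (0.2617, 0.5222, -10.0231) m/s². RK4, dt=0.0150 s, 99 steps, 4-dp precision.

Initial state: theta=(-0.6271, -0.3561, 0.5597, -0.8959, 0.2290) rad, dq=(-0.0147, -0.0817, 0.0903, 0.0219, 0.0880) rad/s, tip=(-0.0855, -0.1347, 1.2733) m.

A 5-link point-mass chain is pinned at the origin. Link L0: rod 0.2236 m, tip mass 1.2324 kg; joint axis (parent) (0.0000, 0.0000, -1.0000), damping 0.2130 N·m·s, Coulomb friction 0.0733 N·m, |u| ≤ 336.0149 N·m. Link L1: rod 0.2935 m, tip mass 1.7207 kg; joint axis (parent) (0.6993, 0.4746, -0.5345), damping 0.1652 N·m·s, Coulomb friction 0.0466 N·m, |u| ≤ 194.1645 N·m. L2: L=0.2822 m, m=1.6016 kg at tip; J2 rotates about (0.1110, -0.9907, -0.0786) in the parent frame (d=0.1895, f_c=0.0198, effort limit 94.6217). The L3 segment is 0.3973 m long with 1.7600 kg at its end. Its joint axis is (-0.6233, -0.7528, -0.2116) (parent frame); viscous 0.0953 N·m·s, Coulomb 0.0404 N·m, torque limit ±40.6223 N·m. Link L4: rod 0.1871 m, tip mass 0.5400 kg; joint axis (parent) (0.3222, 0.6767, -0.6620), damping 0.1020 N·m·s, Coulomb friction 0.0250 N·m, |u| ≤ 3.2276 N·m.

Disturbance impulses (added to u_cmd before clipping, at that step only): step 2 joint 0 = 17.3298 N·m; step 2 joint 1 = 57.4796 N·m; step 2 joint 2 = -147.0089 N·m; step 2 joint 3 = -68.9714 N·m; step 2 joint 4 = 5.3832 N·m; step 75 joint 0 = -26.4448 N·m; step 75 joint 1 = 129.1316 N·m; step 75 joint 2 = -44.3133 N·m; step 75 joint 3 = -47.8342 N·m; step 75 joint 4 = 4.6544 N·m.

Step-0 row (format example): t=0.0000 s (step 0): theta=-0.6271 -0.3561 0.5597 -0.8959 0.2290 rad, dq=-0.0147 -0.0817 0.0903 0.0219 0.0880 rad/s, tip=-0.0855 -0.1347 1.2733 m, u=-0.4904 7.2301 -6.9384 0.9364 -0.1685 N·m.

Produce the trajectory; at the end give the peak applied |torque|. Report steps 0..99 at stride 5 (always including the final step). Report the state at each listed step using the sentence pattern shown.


t=0.0750 s (step 5): theta=-0.5606 -0.3349 0.5393 -0.8929 0.2310 rad, dq=1.2834 0.4120 -0.5331 0.0709 0.0016 rad/s, tip=-0.0702 -0.1243 1.2763 m, u=-2.5616 -1.2089 6.5749 7.3769 -0.6885 N·m.
t=0.1500 s (step 10): theta=-0.5129 -0.3209 0.5139 -0.8890 0.2306 rad, dq=0.1708 0.0420 -0.1649 0.0255 -0.0039 rad/s, tip=-0.0549 -0.1129 1.2794 m, u=-1.0851 2.2370 0.4204 4.6575 -0.4693 N·m.
t=0.2250 s (step 15): theta=-0.5140 -0.3218 0.5101 -0.8888 0.2304 rad, dq=-0.1110 -0.0413 0.0385 -0.0103 0.0095 rad/s, tip=-0.0537 -0.1107 1.2798 m, u=-0.6298 3.7101 -2.5337 3.3449 -0.3599 N·m.
t=0.3000 s (step 20): theta=-0.5249 -0.3256 0.5161 -0.8897 0.2307 rad, dq=-0.1638 -0.0571 0.1071 -0.0117 0.0108 rad/s, tip=-0.0578 -0.1129 1.2791 m, u=-0.4918 4.4681 -3.9535 2.6623 -0.3017 N·m.
t=0.3750 s (step 25): theta=-0.5372 -0.3299 0.5247 -0.8906 0.2309 rad, dq=-0.1607 -0.0552 0.1176 -0.0097 0.0105 rad/s, tip=-0.0634 -0.1167 1.2781 m, u=-0.4398 4.8457 -4.6469 2.3203 -0.2731 N·m.
t=0.4500 s (step 30): theta=-0.5486 -0.3338 0.5332 -0.8914 0.2311 rad, dq=-0.1412 -0.0471 0.1064 -0.0084 0.0100 rad/s, tip=-0.0687 -0.1207 1.2772 m, u=-0.4176 5.0157 -4.9856 2.1552 -0.2598 N·m.
t=0.5250 s (step 35): theta=-0.5583 -0.3370 0.5405 -0.8920 0.2313 rad, dq=-0.1190 -0.0379 0.0887 -0.0077 0.0095 rad/s, tip=-0.0730 -0.1243 1.2763 m, u=-0.4069 5.0818 -5.1498 2.0789 -0.2541 N·m.
t=0.6000 s (step 40): theta=-0.5665 -0.3395 0.5465 -0.8927 0.2314 rad, dq=-0.0986 -0.0297 0.0707 -0.0072 0.0091 rad/s, tip=-0.0764 -0.1274 1.2755 m, u=-0.4017 5.1017 -5.2279 2.0461 -0.2520 N·m.
t=0.6750 s (step 45): theta=-0.5732 -0.3415 0.5512 -0.8933 0.2315 rad, dq=-0.0811 -0.0231 0.0549 -0.0068 0.0087 rad/s, tip=-0.0789 -0.1299 1.2748 m, u=-0.3996 5.1046 -5.2633 2.0338 -0.2515 N·m.
t=0.7500 s (step 50): theta=-0.5787 -0.3430 0.5548 -0.8938 0.2316 rad, dq=-0.0667 -0.0182 0.0419 -0.0064 0.0084 rad/s, tip=-0.0807 -0.1318 1.2743 m, u=-0.3994 5.1037 -5.2777 2.0309 -0.2518 N·m.
t=0.8250 s (step 55): theta=-0.5833 -0.3443 0.5576 -0.8944 0.2317 rad, dq=-0.0549 -0.0146 0.0315 -0.0060 0.0080 rad/s, tip=-0.0820 -0.1332 1.2739 m, u=-0.4003 5.1038 -5.2822 2.0320 -0.2523 N·m.
t=0.9000 s (step 60): theta=-0.5870 -0.3453 0.5596 -0.8949 0.2317 rad, dq=-0.0453 -0.0119 0.0236 -0.0057 0.0078 rad/s, tip=-0.0829 -0.1343 1.2736 m, u=-0.4015 5.1059 -5.2826 2.0346 -0.2529 N·m.
t=0.9750 s (step 65): theta=-0.5901 -0.3461 0.5612 -0.8954 0.2318 rad, dq=-0.0377 -0.0100 0.0176 -0.0054 0.0075 rad/s, tip=-0.0835 -0.1351 1.2733 m, u=-0.4022 5.1096 -5.2817 2.0374 -0.2534 N·m.
t=1.0500 s (step 70): theta=-0.5927 -0.3468 0.5623 -0.8958 0.2318 rad, dq=-0.0319 -0.0086 0.0130 -0.0050 0.0073 rad/s, tip=-0.0840 -0.1357 1.2731 m, u=-0.4022 5.1143 -5.2808 2.0403 -0.2539 N·m.
t=1.1250 s (step 75): theta=-0.5950 -0.3474 0.5632 -0.8963 0.2318 rad, dq=-0.0276 -0.0076 0.0095 -0.0046 0.0070 rad/s, tip=-0.0843 -0.1361 1.2729 m, u=-26.8461 134.2511 -49.5933 -40.6223 3.2276 N·m.
t=1.2000 s (step 80): theta=-0.6046 -0.2844 0.5495 -0.8762 0.2595 rad, dq=-0.0753 0.5130 -0.1163 0.1325 -0.0061 rad/s, tip=-0.0363 -0.1501 1.2759 m, u=2.3019 -8.8150 -0.2999 6.6602 -0.6035 N·m.
t=1.2750 s (step 85): theta=-0.6072 -0.2663 0.5458 -0.8729 0.2589 rad, dq=-0.0150 0.0379 -0.0048 -0.0122 -0.0009 rad/s, tip=-0.0223 -0.1543 1.2764 m, u=0.7723 -1.5903 -2.9251 4.2354 -0.4321 N·m.
t=1.3500 s (step 90): theta=-0.6081 -0.2710 0.5466 -0.8746 0.2587 rad, dq=-0.0107 -0.1338 0.0200 -0.0241 0.0044 rad/s, tip=-0.0253 -0.1530 1.2762 m, u=0.0600 1.9192 -4.1962 3.0103 -0.3426 N·m.
t=1.4250 s (step 95): theta=-0.6089 -0.2832 0.5483 -0.8763 0.2586 rad, dq=-0.0104 -0.1783 0.0233 -0.0200 0.0042 rad/s, tip=-0.0342 -0.1499 1.2761 m, u=-0.2609 3.6300 -4.7835 2.4241 -0.2997 N·m.
t=1.4850 s (step 99): theta=-0.6095 -0.2939 0.5496 -0.8775 0.2585 rad, dq=-0.0101 -0.1747 0.0222 -0.0171 0.0039 rad/s, tip=-0.0423 -0.1473 1.2759 m.
max |u| (N·m): 134.2511


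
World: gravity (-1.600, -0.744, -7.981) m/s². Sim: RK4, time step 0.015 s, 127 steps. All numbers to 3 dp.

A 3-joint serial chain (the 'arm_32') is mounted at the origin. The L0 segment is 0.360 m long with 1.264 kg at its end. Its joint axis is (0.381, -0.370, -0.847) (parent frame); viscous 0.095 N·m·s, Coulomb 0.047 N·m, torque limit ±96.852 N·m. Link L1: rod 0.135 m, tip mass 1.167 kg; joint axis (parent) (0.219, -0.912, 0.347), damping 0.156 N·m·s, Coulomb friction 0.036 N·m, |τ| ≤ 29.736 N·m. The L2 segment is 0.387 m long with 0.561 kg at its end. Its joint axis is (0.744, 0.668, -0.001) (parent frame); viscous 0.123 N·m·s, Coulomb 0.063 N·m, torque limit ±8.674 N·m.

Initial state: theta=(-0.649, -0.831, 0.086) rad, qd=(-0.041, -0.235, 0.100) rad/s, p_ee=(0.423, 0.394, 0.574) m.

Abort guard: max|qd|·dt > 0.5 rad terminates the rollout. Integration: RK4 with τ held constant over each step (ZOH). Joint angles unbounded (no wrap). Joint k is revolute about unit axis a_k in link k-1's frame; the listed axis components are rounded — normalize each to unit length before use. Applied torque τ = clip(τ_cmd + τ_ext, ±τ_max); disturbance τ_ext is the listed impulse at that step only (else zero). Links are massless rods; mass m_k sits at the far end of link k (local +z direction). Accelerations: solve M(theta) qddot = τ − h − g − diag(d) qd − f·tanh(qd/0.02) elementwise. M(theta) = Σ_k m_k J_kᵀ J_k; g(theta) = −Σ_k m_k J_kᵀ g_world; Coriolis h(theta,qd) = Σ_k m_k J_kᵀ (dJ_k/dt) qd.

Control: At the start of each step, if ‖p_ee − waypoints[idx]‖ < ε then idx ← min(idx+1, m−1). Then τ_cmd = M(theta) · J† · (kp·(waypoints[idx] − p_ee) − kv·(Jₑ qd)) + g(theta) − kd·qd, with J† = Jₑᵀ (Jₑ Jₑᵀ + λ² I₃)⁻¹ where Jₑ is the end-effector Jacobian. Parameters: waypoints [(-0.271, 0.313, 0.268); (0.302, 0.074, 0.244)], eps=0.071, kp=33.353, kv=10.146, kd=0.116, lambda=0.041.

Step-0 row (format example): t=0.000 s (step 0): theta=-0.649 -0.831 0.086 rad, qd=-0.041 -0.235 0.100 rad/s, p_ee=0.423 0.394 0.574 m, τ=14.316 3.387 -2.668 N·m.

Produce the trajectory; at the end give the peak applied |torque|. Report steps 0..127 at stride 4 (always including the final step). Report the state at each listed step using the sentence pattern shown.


t=0.060 s (step 4): theta=-0.502 -0.995 -0.207 rad, qd=4.177 -3.925 -7.993 rad/s, p_ee=0.406 0.391 0.564 m, τ=7.928 3.337 -1.295 N·m.
t=0.120 s (step 8): theta=-0.236 -1.205 -0.693 rad, qd=4.291 -2.915 -7.600 rad/s, p_ee=0.352 0.363 0.547 m, τ=-0.255 2.893 -1.102 N·m.
t=0.180 s (step 12): theta=-0.006 -1.348 -1.098 rad, qd=3.371 -1.901 -5.979 rad/s, p_ee=0.282 0.329 0.530 m, τ=-2.419 2.307 -0.611 N·m.
t=0.240 s (step 16): theta=0.168 -1.440 -1.419 rad, qd=2.454 -1.225 -4.796 rad/s, p_ee=0.209 0.303 0.514 m, τ=-2.831 1.815 -0.041 N·m.
t=0.300 s (step 20): theta=0.290 -1.498 -1.680 rad, qd=1.618 -0.718 -3.923 rad/s, p_ee=0.138 0.288 0.497 m, τ=-2.900 1.436 0.449 N·m.
t=0.360 s (step 24): theta=0.363 -1.529 -1.893 rad, qd=0.827 -0.323 -3.211 rad/s, p_ee=0.071 0.280 0.477 m, τ=-2.985 1.147 0.818 N·m.
t=0.420 s (step 28): theta=0.389 -1.539 -2.067 rad, qd=0.025 -0.045 -2.584 rad/s, p_ee=0.012 0.277 0.456 m, τ=-3.153 0.935 1.068 N·m.
t=0.480 s (step 32): theta=0.366 -1.538 -2.205 rad, qd=-0.819 0.059 -2.023 rad/s, p_ee=-0.038 0.274 0.433 m, τ=-3.402 0.822 1.204 N·m.
t=0.540 s (step 36): theta=0.289 -1.530 -2.308 rad, qd=-1.740 0.263 -1.412 rad/s, p_ee=-0.081 0.271 0.411 m, τ=-3.356 0.791 1.223 N·m.
t=0.600 s (step 40): theta=0.158 -1.502 -2.373 rad, qd=-2.585 0.686 -0.741 rad/s, p_ee=-0.115 0.268 0.392 m, τ=-2.630 0.779 1.157 N·m.
t=0.660 s (step 44): theta=-0.016 -1.448 -2.398 rad, qd=-3.196 1.068 -0.124 rad/s, p_ee=-0.143 0.266 0.376 m, τ=-1.490 0.720 1.044 N·m.
t=0.720 s (step 48): theta=-0.218 -1.380 -2.393 rad, qd=-3.487 1.155 0.271 rad/s, p_ee=-0.167 0.265 0.363 m, τ=0.021 0.702 0.958 N·m.
t=0.780 s (step 52): theta=-0.427 -1.313 -2.368 rad, qd=-3.400 1.054 0.517 rad/s, p_ee=-0.188 0.265 0.354 m, τ=1.532 0.722 0.839 N·m.
t=0.840 s (step 56): theta=-0.621 -1.259 -2.334 rad, qd=-3.044 0.703 0.581 rad/s, p_ee=-0.206 0.265 0.348 m, τ=2.292 0.695 0.705 N·m.
t=0.900 s (step 60): theta=-0.792 -1.235 -2.302 rad, qd=-2.706 0.046 0.484 rad/s, p_ee=-0.222 0.266 0.345 m, τ=2.284 0.619 0.555 N·m.
t=0.960 s (step 64): theta=-0.948 -1.252 -2.276 rad, qd=-2.515 -0.597 0.379 rad/s, p_ee=-0.236 0.268 0.343 m, τ=2.513 0.617 0.352 N·m.
t=1.020 s (step 68): theta=-1.094 -1.304 -2.256 rad, qd=-2.298 -1.095 0.291 rad/s, p_ee=-0.249 0.272 0.340 m, τ=3.275 0.767 0.093 N·m.
t=1.080 s (step 72): theta=-1.220 -1.375 -2.240 rad, qd=-1.894 -1.230 0.252 rad/s, p_ee=-0.261 0.276 0.334 m, τ=4.010 0.939 -0.188 N·m.
t=1.140 s (step 76): theta=-1.308 -1.456 -2.234 rad, qd=-0.083 -2.365 -0.836 rad/s, p_ee=-0.270 0.280 0.328 m, τ=15.390 -0.219 -2.269 N·m.
t=1.200 s (step 80): theta=-1.205 -1.683 -2.355 rad, qd=3.036 -4.565 -2.613 rad/s, p_ee=-0.245 0.276 0.332 m, τ=8.234 0.242 -1.375 N·m.
t=1.260 s (step 84): theta=-0.940 -1.855 -2.475 rad, qd=6.277 -0.118 -1.000 rad/s, p_ee=-0.207 0.273 0.353 m, τ=12.877 0.987 -0.946 N·m.
t=1.320 s (step 88): theta=-0.423 -1.701 -2.477 rad, qd=10.828 4.819 0.732 rad/s, p_ee=-0.170 0.265 0.369 m, τ=13.465 0.373 0.183 N·m.
t=1.380 s (step 92): theta=0.330 -1.320 -2.407 rad, qd=14.059 7.384 1.343 rad/s, p_ee=-0.131 0.250 0.380 m, τ=9.527 1.094 1.262 N·m.
t=1.440 s (step 96): theta=1.249 -0.905 -2.353 rad, qd=16.494 5.471 0.070 rad/s, p_ee=-0.091 0.214 0.390 m, τ=-0.610 2.102 0.760 N·m.
t=1.500 s (step 100): theta=2.222 -0.706 -2.404 rad, qd=14.782 1.605 -1.489 rad/s, p_ee=-0.071 0.147 0.386 m, τ=-16.661 0.750 -0.061 N·m.
t=1.560 s (step 104): theta=2.908 -0.626 -2.494 rad, qd=7.736 1.548 -1.327 rad/s, p_ee=-0.073 0.096 0.361 m, τ=-17.869 -0.954 -0.054 N·m.
t=1.620 s (step 108): theta=3.162 -0.510 -2.561 rad, qd=1.011 2.272 -0.902 rad/s, p_ee=-0.065 0.074 0.329 m, τ=-12.583 -1.559 0.731 N·m.
t=1.680 s (step 112): theta=3.072 -0.377 -2.607 rad, qd=-3.664 1.980 -0.665 rad/s, p_ee=-0.047 0.071 0.296 m, τ=-8.157 -1.266 1.617 N·m.
t=1.740 s (step 116): theta=2.765 -0.289 -2.641 rad, qd=-6.246 0.933 -0.458 rad/s, p_ee=-0.030 0.087 0.267 m, τ=-4.259 -0.174 2.149 N·m.
t=1.800 s (step 120): theta=2.363 -0.252 -2.656 rad, qd=-6.855 0.456 -0.008 rad/s, p_ee=-0.025 0.112 0.246 m, τ=-0.817 1.140 2.152 N·m.
t=1.860 s (step 124): theta=1.972 -0.211 -2.642 rad, qd=-6.034 1.085 0.462 rad/s, p_ee=-0.029 0.135 0.232 m, τ=1.441 1.871 1.876 N·m.
t=1.905 s (step 127): theta=1.726 -0.144 -2.616 rad, qd=-4.841 1.934 0.692 rad/s, p_ee=-0.033 0.146 0.225 m.
max |τ| (N·m): 19.069


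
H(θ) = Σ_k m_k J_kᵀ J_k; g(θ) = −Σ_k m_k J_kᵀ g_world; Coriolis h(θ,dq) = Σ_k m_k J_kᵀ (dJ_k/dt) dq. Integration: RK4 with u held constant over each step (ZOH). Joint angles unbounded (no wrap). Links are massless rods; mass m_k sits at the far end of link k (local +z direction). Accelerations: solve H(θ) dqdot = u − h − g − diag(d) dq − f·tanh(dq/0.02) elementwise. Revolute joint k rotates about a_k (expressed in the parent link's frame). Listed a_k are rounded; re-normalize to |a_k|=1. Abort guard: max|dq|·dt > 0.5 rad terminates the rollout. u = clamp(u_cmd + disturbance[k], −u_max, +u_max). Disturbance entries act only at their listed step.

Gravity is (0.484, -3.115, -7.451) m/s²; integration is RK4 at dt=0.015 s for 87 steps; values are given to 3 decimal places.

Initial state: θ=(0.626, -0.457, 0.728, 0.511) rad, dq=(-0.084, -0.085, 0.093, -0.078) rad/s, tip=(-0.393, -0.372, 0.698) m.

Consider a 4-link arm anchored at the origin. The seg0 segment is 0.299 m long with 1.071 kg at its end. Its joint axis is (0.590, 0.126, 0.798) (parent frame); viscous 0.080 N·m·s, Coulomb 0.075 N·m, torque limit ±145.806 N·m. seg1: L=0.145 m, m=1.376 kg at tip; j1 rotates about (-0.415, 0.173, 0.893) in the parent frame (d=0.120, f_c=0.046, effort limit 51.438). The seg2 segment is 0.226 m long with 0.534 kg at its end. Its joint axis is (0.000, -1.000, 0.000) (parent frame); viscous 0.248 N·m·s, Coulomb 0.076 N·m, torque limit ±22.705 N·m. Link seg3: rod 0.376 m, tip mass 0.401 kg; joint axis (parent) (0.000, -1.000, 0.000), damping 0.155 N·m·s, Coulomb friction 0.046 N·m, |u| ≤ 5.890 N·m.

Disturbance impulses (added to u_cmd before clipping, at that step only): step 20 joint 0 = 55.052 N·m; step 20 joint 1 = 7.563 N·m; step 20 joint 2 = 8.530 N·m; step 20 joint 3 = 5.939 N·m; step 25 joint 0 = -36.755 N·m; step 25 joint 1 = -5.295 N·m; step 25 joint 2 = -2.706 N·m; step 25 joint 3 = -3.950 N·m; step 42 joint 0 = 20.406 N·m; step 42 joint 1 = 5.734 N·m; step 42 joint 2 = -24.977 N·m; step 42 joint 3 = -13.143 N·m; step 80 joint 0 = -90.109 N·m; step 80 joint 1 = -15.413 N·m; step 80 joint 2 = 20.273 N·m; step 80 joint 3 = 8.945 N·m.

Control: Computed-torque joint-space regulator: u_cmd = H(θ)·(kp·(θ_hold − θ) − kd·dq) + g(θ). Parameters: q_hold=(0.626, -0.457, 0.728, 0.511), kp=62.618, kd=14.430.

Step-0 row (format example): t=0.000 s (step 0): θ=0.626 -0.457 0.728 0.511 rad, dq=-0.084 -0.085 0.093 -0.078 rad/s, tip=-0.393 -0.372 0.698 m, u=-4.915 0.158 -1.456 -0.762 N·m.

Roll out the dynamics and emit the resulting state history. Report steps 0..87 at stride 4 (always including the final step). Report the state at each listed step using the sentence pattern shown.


t=0.060 s (step 4): θ=0.623 -0.459 0.729 0.512 rad, dq=-0.027 -0.003 0.011 0.002 rad/s, tip=-0.395 -0.369 0.698 m, u=-5.424 0.033 -1.265 -0.683 N·m.
t=0.120 s (step 8): θ=0.622 -0.459 0.729 0.512 rad, dq=0.002 0.002 0.003 -0.006 rad/s, tip=-0.395 -0.368 0.698 m, u=-5.664 -0.013 -1.188 -0.646 N·m.
t=0.180 s (step 12): θ=0.622 -0.459 0.729 0.513 rad, dq=0.010 0.004 0.001 -0.009 rad/s, tip=-0.395 -0.368 0.698 m, u=-5.750 -0.029 -1.158 -0.632 N·m.
t=0.240 s (step 16): θ=0.623 -0.458 0.728 0.513 rad, dq=0.010 0.004 0.000 -0.010 rad/s, tip=-0.395 -0.369 0.698 m, u=-5.784 -0.034 -1.146 -0.626 N·m.
t=0.300 s (step 20): θ=0.624 -0.458 0.728 0.513 rad, dq=0.009 0.003 0.001 -0.010 rad/s, tip=-0.394 -0.369 0.698 m, u=49.255 7.528 7.389 5.315 N·m.
t=0.360 s (step 24): θ=0.700 -0.458 0.805 0.526 rad, dq=0.821 0.036 0.704 0.285 rad/s, tip=-0.393 -0.403 0.649 m, u=-12.970 -1.427 -2.036 -1.308 N·m.
t=0.420 s (step 28): θ=0.682 -0.439 0.814 0.486 rad, dq=-0.691 0.289 -0.250 -0.674 rad/s, tip=-0.395 -0.401 0.658 m, u=-3.279 0.140 -1.132 -0.398 N·m.
t=0.480 s (step 32): θ=0.653 -0.434 0.797 0.466 rad, dq=-0.340 -0.014 -0.269 -0.136 rad/s, tip=-0.397 -0.389 0.676 m, u=-4.386 0.096 -1.230 -0.551 N·m.
t=0.540 s (step 36): θ=0.638 -0.435 0.784 0.462 rad, dq=-0.169 -0.020 -0.170 -0.017 rad/s, tip=-0.398 -0.382 0.685 m, u=-5.050 0.011 -1.271 -0.609 N·m.
t=0.600 s (step 40): θ=0.631 -0.436 0.776 0.461 rad, dq=-0.076 -0.018 -0.090 -0.008 rad/s, tip=-0.398 -0.378 0.690 m, u=-5.443 -0.040 -1.280 -0.627 N·m.
t=0.660 s (step 44): θ=0.627 -0.429 0.666 0.590 rad, dq=0.000 0.263 -3.114 3.296 rad/s, tip=-0.381 -0.380 0.697 m, u=-9.485 -0.979 2.450 0.619 N·m.
t=0.720 s (step 48): θ=0.630 -0.422 0.595 0.642 rad, dq=0.038 -0.006 -0.203 -0.162 rad/s, tip=-0.362 -0.390 0.709 m, u=-7.483 -0.278 0.380 0.045 N·m.
t=0.780 s (step 52): θ=0.630 -0.423 0.596 0.632 rad, dq=-0.016 -0.038 0.097 -0.068 rad/s, tip=-0.360 -0.392 0.712 m, u=-6.476 -0.038 -0.474 -0.403 N·m.
t=0.840 s (step 56): θ=0.629 -0.426 0.604 0.630 rad, dq=-0.032 -0.048 0.176 -0.012 rad/s, tip=-0.364 -0.389 0.709 m, u=-6.028 0.050 -0.856 -0.607 N·m.
t=0.900 s (step 60): θ=0.627 -0.429 0.615 0.630 rad, dq=-0.033 -0.045 0.188 -0.011 rad/s, tip=-0.369 -0.384 0.706 m, u=-5.830 0.073 -1.024 -0.691 N·m.
t=0.960 s (step 64): θ=0.625 -0.432 0.626 0.629 rad, dq=-0.028 -0.039 0.165 -0.012 rad/s, tip=-0.374 -0.380 0.702 m, u=-5.757 0.069 -1.088 -0.721 N·m.
t=1.020 s (step 68): θ=0.623 -0.434 0.635 0.628 rad, dq=-0.021 -0.032 0.132 -0.013 rad/s, tip=-0.378 -0.377 0.699 m, u=-5.741 0.055 -1.105 -0.727 N·m.
t=1.080 s (step 72): θ=0.622 -0.435 0.642 0.627 rad, dq=-0.016 -0.026 0.101 -0.015 rad/s, tip=-0.381 -0.374 0.697 m, u=-5.747 0.041 -1.103 -0.724 N·m.
t=1.140 s (step 76): θ=0.621 -0.437 0.647 0.626 rad, dq=-0.011 -0.022 0.075 -0.016 rad/s, tip=-0.383 -0.372 0.695 m, u=-5.758 0.029 -1.093 -0.717 N·m.
t=1.200 s (step 80): θ=0.621 -0.438 0.651 0.625 rad, dq=-0.008 -0.019 0.056 -0.017 rad/s, tip=-0.385 -0.371 0.694 m, u=-95.876 -15.393 19.190 5.890 N·m.
t=1.260 s (step 84): θ=0.532 -0.460 0.694 0.545 rad, dq=-1.002 -0.254 0.261 -0.521 rad/s, tip=-0.421 -0.303 0.715 m, u=6.074 2.009 -3.682 -1.694 N·m.
t=1.305 s (step 87): θ=0.505 -0.467 0.699 0.537 rad, dq=-0.251 -0.056 0.021 -0.018 rad/s, tip=-0.430 -0.281 0.720 m.


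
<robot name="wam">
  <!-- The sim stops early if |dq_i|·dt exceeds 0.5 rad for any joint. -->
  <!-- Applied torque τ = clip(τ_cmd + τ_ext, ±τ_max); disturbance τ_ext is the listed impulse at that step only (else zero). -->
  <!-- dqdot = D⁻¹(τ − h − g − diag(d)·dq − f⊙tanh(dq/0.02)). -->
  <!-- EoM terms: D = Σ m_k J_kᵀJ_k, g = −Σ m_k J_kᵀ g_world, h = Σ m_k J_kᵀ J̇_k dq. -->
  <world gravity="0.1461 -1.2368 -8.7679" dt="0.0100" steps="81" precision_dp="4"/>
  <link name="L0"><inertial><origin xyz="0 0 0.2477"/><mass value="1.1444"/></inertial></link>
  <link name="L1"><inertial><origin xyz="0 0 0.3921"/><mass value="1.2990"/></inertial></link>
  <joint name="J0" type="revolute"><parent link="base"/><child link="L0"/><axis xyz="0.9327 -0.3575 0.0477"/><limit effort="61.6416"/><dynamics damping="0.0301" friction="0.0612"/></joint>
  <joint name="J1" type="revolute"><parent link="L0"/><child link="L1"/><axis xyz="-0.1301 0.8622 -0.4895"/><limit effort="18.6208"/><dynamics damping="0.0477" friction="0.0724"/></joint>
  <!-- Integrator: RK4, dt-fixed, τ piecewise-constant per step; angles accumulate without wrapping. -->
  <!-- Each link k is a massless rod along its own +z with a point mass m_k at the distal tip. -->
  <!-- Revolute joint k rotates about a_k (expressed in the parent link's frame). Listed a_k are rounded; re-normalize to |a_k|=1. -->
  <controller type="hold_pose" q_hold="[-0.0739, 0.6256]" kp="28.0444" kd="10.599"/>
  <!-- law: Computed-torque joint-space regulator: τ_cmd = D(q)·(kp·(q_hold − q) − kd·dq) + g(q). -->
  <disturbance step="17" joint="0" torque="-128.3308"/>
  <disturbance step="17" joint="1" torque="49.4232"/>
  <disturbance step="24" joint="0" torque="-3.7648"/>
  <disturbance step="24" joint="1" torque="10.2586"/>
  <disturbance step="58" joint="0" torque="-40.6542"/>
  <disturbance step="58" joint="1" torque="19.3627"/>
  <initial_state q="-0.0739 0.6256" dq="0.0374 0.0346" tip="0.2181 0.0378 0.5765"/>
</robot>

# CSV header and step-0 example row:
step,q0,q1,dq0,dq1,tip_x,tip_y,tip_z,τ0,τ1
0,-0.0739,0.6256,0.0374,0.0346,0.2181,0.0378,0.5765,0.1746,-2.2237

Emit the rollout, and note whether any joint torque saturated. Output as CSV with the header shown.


step,q0,q1,dq0,dq1,tip_x,tip_y,tip_z,τ0,τ1
1,-0.0736,0.6259,0.0318,0.0259,0.2181,0.0376,0.5765,0.1923,-2.2144
2,-0.0733,0.6261,0.0267,0.0186,0.2181,0.0374,0.5765,0.2086,-2.2066
3,-0.0730,0.6263,0.0223,0.0128,0.2181,0.0373,0.5765,0.2235,-2.2004
4,-0.0728,0.6264,0.0184,0.0085,0.2181,0.0372,0.5765,0.2369,-2.1960
5,-0.0726,0.6265,0.0151,0.0054,0.2181,0.0371,0.5765,0.2490,-2.1931
6,-0.0725,0.6265,0.0123,0.0033,0.2181,0.0370,0.5765,0.2597,-2.1913
7,-0.0724,0.6265,0.0099,0.0018,0.2180,0.0369,0.5765,0.2692,-2.1903
8,-0.0723,0.6265,0.0079,0.0008,0.2180,0.0369,0.5765,0.2774,-2.1898
9,-0.0722,0.6265,0.0062,0.0002,0.2180,0.0368,0.5765,0.2846,-2.1897
10,-0.0722,0.6265,0.0047,-0.0002,0.2180,0.0368,0.5765,0.2909,-2.1898
11,-0.0721,0.6265,0.0035,-0.0005,0.2180,0.0368,0.5766,0.2963,-2.1900
12,-0.0721,0.6265,0.0025,-0.0006,0.2180,0.0368,0.5766,0.3010,-2.1902
13,-0.0721,0.6265,0.0016,-0.0007,0.2180,0.0368,0.5766,0.3051,-2.1905
14,-0.0721,0.6265,0.0009,-0.0007,0.2180,0.0368,0.5766,0.3087,-2.1908
15,-0.0721,0.6265,0.0002,-0.0007,0.2180,0.0368,0.5766,0.3118,-2.1911
16,-0.0721,0.6265,-0.0003,-0.0007,0.2180,0.0368,0.5766,0.3146,-2.1914
17,-0.0721,0.6265,-0.0007,-0.0007,0.2180,0.0368,0.5766,-61.6416,18.6208
18,-0.0777,0.6313,-1.1292,0.9494,0.2205,0.0394,0.5751,7.0225,-4.4242
19,-0.0885,0.6401,-1.0168,0.8268,0.2252,0.0444,0.5722,6.5825,-4.2336
20,-0.0981,0.6479,-0.9114,0.7177,0.2294,0.0488,0.5696,6.1699,-4.0612
21,-0.1067,0.6545,-0.8129,0.6205,0.2330,0.0528,0.5672,5.7834,-3.9051
22,-0.1144,0.6603,-0.7211,0.5338,0.2361,0.0563,0.5651,5.4215,-3.7634
23,-0.1212,0.6653,-0.6359,0.4564,0.2389,0.0594,0.5633,5.0828,-3.6346
24,-0.1271,0.6695,-0.5570,0.3872,0.2412,0.0621,0.5616,1.0012,6.7415
25,-0.1324,0.6764,-0.4957,0.9962,0.2442,0.0641,0.5595,4.8739,-4.5154
26,-0.1370,0.6857,-0.4314,0.8657,0.2476,0.0657,0.5571,4.5637,-4.3357
27,-0.1410,0.6938,-0.3712,0.7478,0.2506,0.0669,0.5549,4.2742,-4.1707
28,-0.1445,0.7007,-0.3153,0.6411,0.2531,0.0680,0.5530,4.0041,-4.0189
29,-0.1474,0.7066,-0.2635,0.5446,0.2553,0.0689,0.5514,3.7522,-3.8793
30,-0.1498,0.7116,-0.2158,0.4573,0.2571,0.0696,0.5501,3.5175,-3.7506
31,-0.1517,0.7158,-0.1719,0.3785,0.2585,0.0702,0.5489,3.2988,-3.6319
32,-0.1532,0.7193,-0.1317,0.3073,0.2597,0.0706,0.5480,3.0952,-3.5223
33,-0.1544,0.7220,-0.0951,0.2430,0.2607,0.0709,0.5473,2.9055,-3.4210
34,-0.1551,0.7241,-0.0619,0.1850,0.2614,0.0710,0.5467,2.7289,-3.3273
35,-0.1556,0.7257,-0.0319,0.1328,0.2619,0.0711,0.5463,2.5646,-3.2405
36,-0.1558,0.7268,-0.0052,0.0857,0.2622,0.0711,0.5461,2.4135,-3.1601
37,-0.1557,0.7275,0.0175,0.0431,0.2623,0.0710,0.5460,2.2792,-3.0855
38,-0.1555,0.7277,0.0372,0.0059,0.2624,0.0708,0.5460,2.1580,-3.0180
39,-0.1550,0.7276,0.0550,-0.0220,0.2622,0.0706,0.5461,2.0458,-2.9642
40,-0.1544,0.7273,0.0710,-0.0441,0.2620,0.0703,0.5462,1.9414,-2.9185
41,-0.1536,0.7268,0.0851,-0.0634,0.2617,0.0700,0.5465,1.8440,-2.8766
42,-0.1527,0.7260,0.0975,-0.0805,0.2614,0.0696,0.5468,1.7531,-2.8377
43,-0.1516,0.7252,0.1083,-0.0955,0.2609,0.0692,0.5471,1.6683,-2.8015
44,-0.1505,0.7241,0.1177,-0.1087,0.2604,0.0687,0.5475,1.5891,-2.7678
45,-0.1493,0.7230,0.1258,-0.1202,0.2599,0.0682,0.5479,1.5152,-2.7364
46,-0.1480,0.7217,0.1326,-0.1301,0.2593,0.0677,0.5483,1.4462,-2.7072
47,-0.1467,0.7204,0.1383,-0.1387,0.2587,0.0672,0.5488,1.3817,-2.6800
48,-0.1452,0.7190,0.1430,-0.1460,0.2581,0.0666,0.5493,1.3215,-2.6547
49,-0.1438,0.7175,0.1469,-0.1521,0.2574,0.0660,0.5498,1.2652,-2.6310
50,-0.1423,0.7159,0.1499,-0.1571,0.2567,0.0655,0.5504,1.2126,-2.6090
51,-0.1408,0.7143,0.1521,-0.1612,0.2560,0.0649,0.5509,1.1634,-2.5885
52,-0.1393,0.7127,0.1537,-0.1644,0.2552,0.0642,0.5515,1.1175,-2.5694
53,-0.1377,0.7111,0.1547,-0.1668,0.2545,0.0636,0.5520,1.0744,-2.5516
54,-0.1362,0.7094,0.1552,-0.1685,0.2537,0.0630,0.5526,1.0342,-2.5349
55,-0.1346,0.7077,0.1552,-0.1695,0.2530,0.0624,0.5532,0.9966,-2.5195
56,-0.1331,0.7060,0.1547,-0.1699,0.2522,0.0618,0.5537,0.9614,-2.5050
57,-0.1315,0.7043,0.1539,-0.1699,0.2515,0.0612,0.5543,0.9284,-2.4916
58,-0.1300,0.7026,0.1527,-0.1693,0.2507,0.0605,0.5548,-39.7567,16.8837
59,-0.1322,0.7062,-0.5939,0.8765,0.2521,0.0613,0.5538,5.2549,-4.5422
60,-0.1378,0.7143,-0.5189,0.7499,0.2553,0.0633,0.5514,4.9211,-4.3584
61,-0.1426,0.7212,-0.4489,0.6358,0.2581,0.0651,0.5493,4.6095,-4.1902
62,-0.1468,0.7271,-0.3840,0.5331,0.2605,0.0666,0.5475,4.3190,-4.0359
63,-0.1503,0.7319,-0.3240,0.4406,0.2624,0.0678,0.5459,4.0481,-3.8942
64,-0.1533,0.7359,-0.2687,0.3573,0.2640,0.0689,0.5447,3.7957,-3.7640
65,-0.1557,0.7391,-0.2180,0.2824,0.2653,0.0698,0.5436,3.5605,-3.6440
66,-0.1577,0.7416,-0.1716,0.2149,0.2663,0.0705,0.5428,3.3415,-3.5334
67,-0.1592,0.7434,-0.1294,0.1543,0.2671,0.0710,0.5422,3.1374,-3.4313
68,-0.1603,0.7447,-0.0910,0.0999,0.2676,0.0714,0.5418,2.9474,-3.3369
69,-0.1610,0.7455,-0.0563,0.0511,0.2680,0.0717,0.5415,2.7703,-3.2496
70,-0.1614,0.7458,-0.0250,0.0083,0.2681,0.0719,0.5414,2.6057,-3.1700
71,-0.1615,0.7457,0.0029,-0.0244,0.2681,0.0719,0.5414,2.4556,-3.1055
72,-0.1614,0.7453,0.0268,-0.0510,0.2680,0.0719,0.5415,2.3225,-3.0502
73,-0.1610,0.7447,0.0476,-0.0745,0.2678,0.0718,0.5417,2.2006,-2.9993
74,-0.1604,0.7438,0.0660,-0.0953,0.2674,0.0716,0.5419,2.0873,-2.9520
75,-0.1597,0.7428,0.0823,-0.1136,0.2670,0.0713,0.5423,1.9815,-2.9081
76,-0.1588,0.7416,0.0967,-0.1297,0.2666,0.0710,0.5426,1.8828,-2.8672
77,-0.1578,0.7402,0.1092,-0.1438,0.2660,0.0707,0.5431,1.7907,-2.8292
78,-0.1566,0.7387,0.1201,-0.1560,0.2654,0.0703,0.5436,1.7046,-2.7938
79,-0.1554,0.7371,0.1295,-0.1664,0.2647,0.0698,0.5441,1.6243,-2.7608
80,-0.1540,0.7354,0.1375,-0.1754,0.2640,0.0693,0.5447,1.5491,-2.7300
81,-0.1526,0.7336,0.1443,-0.1829,0.2633,0.0688,0.5452,,
# any joint saturated: yes


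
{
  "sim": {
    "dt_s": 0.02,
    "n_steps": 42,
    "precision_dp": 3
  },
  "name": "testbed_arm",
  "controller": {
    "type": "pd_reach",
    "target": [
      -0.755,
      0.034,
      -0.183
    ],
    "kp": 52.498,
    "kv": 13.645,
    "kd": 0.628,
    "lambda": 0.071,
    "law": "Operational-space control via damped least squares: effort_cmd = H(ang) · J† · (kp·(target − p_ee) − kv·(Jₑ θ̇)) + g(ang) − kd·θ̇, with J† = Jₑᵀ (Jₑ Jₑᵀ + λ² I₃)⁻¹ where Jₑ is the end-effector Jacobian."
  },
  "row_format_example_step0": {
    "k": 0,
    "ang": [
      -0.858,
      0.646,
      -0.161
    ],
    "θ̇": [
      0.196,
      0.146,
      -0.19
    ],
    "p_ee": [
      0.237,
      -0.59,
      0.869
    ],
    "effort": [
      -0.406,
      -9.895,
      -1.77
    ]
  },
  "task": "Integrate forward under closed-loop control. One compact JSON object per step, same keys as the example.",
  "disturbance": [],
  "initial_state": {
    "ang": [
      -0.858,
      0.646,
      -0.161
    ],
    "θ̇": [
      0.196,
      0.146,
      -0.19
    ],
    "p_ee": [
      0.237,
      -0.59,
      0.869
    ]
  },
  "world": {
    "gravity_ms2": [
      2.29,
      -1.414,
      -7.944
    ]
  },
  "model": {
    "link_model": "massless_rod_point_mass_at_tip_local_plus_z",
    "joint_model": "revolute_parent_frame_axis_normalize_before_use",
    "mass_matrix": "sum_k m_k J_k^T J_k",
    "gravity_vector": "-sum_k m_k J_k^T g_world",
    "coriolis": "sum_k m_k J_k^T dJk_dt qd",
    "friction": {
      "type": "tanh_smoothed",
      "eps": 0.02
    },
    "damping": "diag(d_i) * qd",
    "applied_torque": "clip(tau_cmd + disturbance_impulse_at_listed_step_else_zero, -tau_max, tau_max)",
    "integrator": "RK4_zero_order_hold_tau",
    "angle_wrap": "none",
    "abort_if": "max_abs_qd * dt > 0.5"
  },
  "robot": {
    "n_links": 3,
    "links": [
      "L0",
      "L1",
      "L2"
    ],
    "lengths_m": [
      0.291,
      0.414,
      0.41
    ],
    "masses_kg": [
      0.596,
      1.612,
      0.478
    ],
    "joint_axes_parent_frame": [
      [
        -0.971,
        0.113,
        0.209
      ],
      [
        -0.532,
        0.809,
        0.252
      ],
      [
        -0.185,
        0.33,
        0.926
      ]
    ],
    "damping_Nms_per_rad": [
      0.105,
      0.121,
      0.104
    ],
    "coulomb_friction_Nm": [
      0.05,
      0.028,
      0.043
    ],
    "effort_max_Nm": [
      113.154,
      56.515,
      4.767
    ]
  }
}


{"k":1,"ang":[-0.854,0.648,-0.185],"\u03b8\u0307":[0.177,0.016,-2.052],"p_ee":[0.236,-0.588,0.872],"effort":[3.364,-5.557,-0.217]}
{"k":2,"ang":[-0.85,0.643,-0.202],"\u03b8\u0307":[0.235,-0.449,0.089],"p_ee":[0.232,-0.588,0.874],"effort":[3.931,-4.926,-1.596]}
{"k":3,"ang":[-0.846,0.637,-0.235],"\u03b8\u0307":[0.133,-0.177,-3.074],"p_ee":[0.225,-0.59,0.876],"effort":[6.852,-1.598,0.681]}
{"k":4,"ang":[-0.843,0.628,-0.253],"\u03b8\u0307":[0.227,-0.724,0.924],"p_ee":[0.217,-0.592,0.877],"effort":[5.646,-3.201,-2.124]}
{"k":5,"ang":[-0.84,0.621,-0.296],"\u03b8\u0307":[0.024,-0.04,-4.719],"p_ee":[0.207,-0.597,0.879],"effort":[8.536,0.696,1.814]}
{"k":6,"ang":[-0.838,0.61,-0.311],"\u03b8\u0307":[0.225,-0.947,2.62],"p_ee":[0.199,-0.6,0.88],"effort":[5.855,-3.173,-3.389]}
{"k":7,"ang":[-0.837,0.605,-0.367],"\u03b8\u0307":[-0.162,0.355,-7.472],"p_ee":[0.188,-0.605,0.88],"effort":[9.093,2.547,3.639]}
{"k":8,"ang":[-0.836,0.595,-0.375],"\u03b8\u0307":[0.25,-1.262,5.659],"p_ee":[0.181,-0.61,0.88],"effort":[5.333,-4.246,-4.767]}
{"k":9,"ang":[-0.837,0.59,-0.422],"\u03b8\u0307":[-0.343,0.663,-9.234],"p_ee":[0.171,-0.615,0.879],"effort":[9.016,3.28,4.767]}
{"k":10,"ang":[-0.838,0.581,-0.426],"\u03b8\u0307":[0.24,-1.439,7.589],"p_ee":[0.164,-0.62,0.878],"effort":[5.438,-4.902,-4.767]}
{"k":11,"ang":[-0.84,0.573,-0.438],"\u03b8\u0307":[-0.368,0.492,-7.65],"p_ee":[0.157,-0.626,0.877],"effort":[9.221,2.409,3.599]}
{"k":12,"ang":[-0.842,0.565,-0.45],"\u03b8\u0307":[0.108,-1.163,5.433],"p_ee":[0.149,-0.632,0.875],"effort":[6.493,-3.787,-4.767]}
{"k":13,"ang":[-0.846,0.562,-0.499],"\u03b8\u0307":[-0.517,0.733,-9.201],"p_ee":[0.139,-0.638,0.872],"effort":[8.111,2.859,4.592]}
{"k":14,"ang":[-0.85,0.555,-0.509],"\u03b8\u0307":[0.099,-1.309,6.977],"p_ee":[0.132,-0.645,0.869],"effort":[6.338,-4.235,-4.767]}
{"k":15,"ang":[-0.855,0.549,-0.529],"\u03b8\u0307":[-0.558,0.596,-7.861],"p_ee":[0.124,-0.652,0.865],"effort":[8.0,2.15,3.585]}
{"k":16,"ang":[-0.861,0.543,-0.547],"\u03b8\u0307":[-0.05,-1.039,5.05],"p_ee":[0.116,-0.66,0.861],"effort":[6.881,-3.28,-4.767]}
{"k":17,"ang":[-0.869,0.543,-0.6],"\u03b8\u0307":[-0.743,0.84,-9.268],"p_ee":[0.106,-0.668,0.857],"effort":[6.296,2.245,4.469]}
{"k":18,"ang":[-0.877,0.538,-0.618],"\u03b8\u0307":[-0.102,-1.118,6.274],"p_ee":[0.098,-0.676,0.851],"effort":[6.689,-3.59,-4.767]}
{"k":19,"ang":[-0.887,0.536,-0.647],"\u03b8\u0307":[-0.834,0.754,-8.113],"p_ee":[0.09,-0.685,0.845],"effort":[6.012,1.624,3.573]}
{"k":20,"ang":[-0.898,0.534,-0.673],"\u03b8\u0307":[-0.297,-0.84,4.58],"p_ee":[0.082,-0.695,0.837],"effort":[6.85,-2.814,-4.767]}
{"k":21,"ang":[-0.912,0.537,-0.73],"\u03b8\u0307":[-1.071,0.989,-9.258],"p_ee":[0.072,-0.705,0.829],"effort":[4.0,1.346,4.262]}
{"k":22,"ang":[-0.926,0.537,-0.759],"\u03b8\u0307":[-0.422,-0.827,5.325],"p_ee":[0.064,-0.716,0.82],"effort":[6.625,-2.967,-4.767]}
{"k":23,"ang":[-0.943,0.54,-0.799],"\u03b8\u0307":[-1.237,0.963,-8.39],"p_ee":[0.056,-0.728,0.809],"effort":[3.479,0.756,3.543]}
{"k":24,"ang":[-0.962,0.543,-0.836],"\u03b8\u0307":[-0.685,-0.533,3.798],"p_ee":[0.047,-0.741,0.797],"effort":[6.364,-2.411,-4.767]}
{"k":25,"ang":[-0.985,0.551,-0.9],"\u03b8\u0307":[-1.543,1.18,-9.295],"p_ee":[0.037,-0.753,0.784],"effort":[1.323,0.112,4.045]}
{"k":26,"ang":[-1.009,0.557,-0.943],"\u03b8\u0307":[-0.906,-0.434,4.076],"p_ee":[0.029,-0.767,0.769],"effort":[6.002,-2.522,-4.767]}
{"k":27,"ang":[-1.036,0.566,-0.997],"\u03b8\u0307":[-1.797,1.185,-8.664],"p_ee":[0.02,-0.782,0.752],"effort":[0.649,-0.56,3.461]}
{"k":28,"ang":[-1.066,0.575,-1.049],"\u03b8\u0307":[-1.249,-0.156,2.745],"p_ee":[0.011,-0.798,0.733],"effort":[5.471,-2.258,-4.75]}
{"k":29,"ang":[-1.101,0.588,-1.122],"\u03b8\u0307":[-2.161,1.316,-9.231],"p_ee":[0.001,-0.813,0.712],"effort":[-1.057,-1.435,3.708]}
{"k":30,"ang":[-1.138,0.599,-1.181],"\u03b8\u0307":[-1.565,-0.031,2.574],"p_ee":[-0.009,-0.831,0.688],"effort":[5.19,-2.375,-4.767]}
{"k":31,"ang":[-1.179,0.613,-1.251],"\u03b8\u0307":[-2.48,1.27,-8.876],"p_ee":[-0.019,-0.848,0.661],"effort":[-1.459,-2.123,3.3]}
{"k":32,"ang":[-1.222,0.626,-1.317],"\u03b8\u0307":[-1.938,0.115,1.613],"p_ee":[-0.03,-0.866,0.632],"effort":[5.025,-2.304,-4.317]}
{"k":33,"ang":[-1.27,0.639,-1.387],"\u03b8\u0307":[-2.742,1.081,-8.027],"p_ee":[-0.042,-0.885,0.6],"effort":[-0.898,-2.555,2.546]}
{"k":34,"ang":[-1.32,0.65,-1.458],"\u03b8\u0307":[-2.305,0.176,0.405],"p_ee":[-0.055,-0.903,0.564],"effort":[5.096,-2.176,-3.607]}
{"k":35,"ang":[-1.372,0.66,-1.527],"\u03b8\u0307":[-2.924,0.753,-6.868],"p_ee":[-0.069,-0.922,0.525],"effort":[0.53,-2.648,1.588]}
{"k":36,"ang":[-1.427,0.668,-1.6],"\u03b8\u0307":[-2.606,0.083,-0.761],"p_ee":[-0.085,-0.939,0.484],"effort":[5.545,-1.979,-2.883]}
{"k":37,"ang":[-1.484,0.673,-1.668],"\u03b8\u0307":[-3.02,0.309,-5.737],"p_ee":[-0.102,-0.956,0.439],"effort":[2.472,-2.455,0.687]}
{"k":38,"ang":[-1.542,0.673,-1.74],"\u03b8\u0307":[-2.797,-0.197,-1.679],"p_ee":[-0.121,-0.971,0.391],"effort":[6.421,-1.732,-2.28]}
{"k":39,"ang":[-1.6,0.669,-1.806],"\u03b8\u0307":[-3.024,-0.234,-4.803],"p_ee":[-0.142,-0.985,0.341],"effort":[4.634,-2.141,-0.018]}
{"k":40,"ang":[-1.659,0.66,-1.876],"\u03b8\u0307":[-2.848,-0.658,-2.213],"p_ee":[-0.165,-0.996,0.288],"effort":[7.749,-1.479,-1.888]}
{"k":41,"ang":[-1.717,0.645,-1.939],"\u03b8\u0307":[-2.924,-0.872,-4.051],"p_ee":[-0.19,-1.004,0.233],"effort":[6.96,-1.764,-0.519]}
{"k":42,"ang":[-1.774,0.624,-2.003],"\u03b8\u0307":[-2.759,-1.266,-2.402],"p_ee":[-0.217,-1.009,0.177]}
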